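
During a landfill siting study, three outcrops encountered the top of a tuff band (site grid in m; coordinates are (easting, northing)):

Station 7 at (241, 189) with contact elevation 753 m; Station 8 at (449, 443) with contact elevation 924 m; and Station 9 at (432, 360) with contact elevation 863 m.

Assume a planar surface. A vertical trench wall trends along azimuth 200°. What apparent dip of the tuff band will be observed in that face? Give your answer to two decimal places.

34.04°

Let the plane be z = a·E + b·N + c.
Station 8−Station 7: 208a + 254b = 171;  Station 9−Station 7: 191a + 171b = 110.
Solving gives a = −0.10049, b = 0.75552.
Unit vector along 200° is (sin 200°, cos 200°) = (-0.3420, -0.9397).
Slope in that direction = a·(-0.3420) + b·(-0.9397) = −0.67559.
Apparent dip = arctan|0.67559| = 34.04° (true dip is 37.3°, so apparent ≤ true as expected).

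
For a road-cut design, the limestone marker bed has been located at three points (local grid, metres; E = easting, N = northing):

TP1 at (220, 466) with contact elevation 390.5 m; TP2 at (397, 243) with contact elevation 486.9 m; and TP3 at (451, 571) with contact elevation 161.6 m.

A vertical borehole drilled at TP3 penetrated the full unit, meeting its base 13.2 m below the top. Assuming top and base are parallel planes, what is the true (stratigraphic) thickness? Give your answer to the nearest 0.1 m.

9.0 m

Two edge vectors: TP1→TP2 = (177, -223, 96.4), TP1→TP3 = (231, 105, -228.9).
Normal n = (TP1→TP2) × (TP1→TP3) = (40922.7, 62783.7, 70098).
So ∂z/∂E = −n_x/n_z = −0.58379 and ∂z/∂N = −n_y/n_z = −0.89566.
|∇z| = √(a²+b²) = 1.06912, so dip δ = arctan(1.06912) = 46.91°.
True thickness = vertical thickness × cos δ = 13.2 × cos 46.91° = 9.0 m.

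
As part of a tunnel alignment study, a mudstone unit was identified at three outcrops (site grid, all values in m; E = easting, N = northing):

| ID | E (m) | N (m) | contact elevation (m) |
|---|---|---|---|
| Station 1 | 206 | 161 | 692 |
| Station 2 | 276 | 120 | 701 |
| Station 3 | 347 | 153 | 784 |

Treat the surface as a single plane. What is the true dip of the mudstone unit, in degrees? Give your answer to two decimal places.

50.61°

Two edge vectors: Station 1→Station 2 = (70, -41, 9), Station 1→Station 3 = (141, -8, 92).
Normal n = (Station 1→Station 2) × (Station 1→Station 3) = (-3700, -5171, 5221).
So ∂z/∂E = −n_x/n_z = 0.70868 and ∂z/∂N = −n_y/n_z = 0.99042.
Gradient magnitude |∇z| = √(a² + b²) = √(0.50222 + 0.98094) = 1.21785.
True dip = arctan(1.21785) = 50.61°, dipping toward SW (azimuth ≈ 216°).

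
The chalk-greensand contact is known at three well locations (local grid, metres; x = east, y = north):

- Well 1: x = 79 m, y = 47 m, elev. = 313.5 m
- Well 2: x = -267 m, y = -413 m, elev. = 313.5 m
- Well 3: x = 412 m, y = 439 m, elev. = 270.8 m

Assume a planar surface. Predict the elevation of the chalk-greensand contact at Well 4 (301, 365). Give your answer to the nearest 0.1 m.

Let the plane be z = a·x + b·y + c.
Well 2−Well 1: −346a − 460b = 0;  Well 3−Well 1: 333a + 392b = −42.7.
Solving gives a = −1.11933, b = 0.84193.
Then c = 313.5 − a·79 − b·47 = 362.36.
At (301, 365): z = −336.9 + 307.3 + 362.36 = 332.7 m.

332.7 m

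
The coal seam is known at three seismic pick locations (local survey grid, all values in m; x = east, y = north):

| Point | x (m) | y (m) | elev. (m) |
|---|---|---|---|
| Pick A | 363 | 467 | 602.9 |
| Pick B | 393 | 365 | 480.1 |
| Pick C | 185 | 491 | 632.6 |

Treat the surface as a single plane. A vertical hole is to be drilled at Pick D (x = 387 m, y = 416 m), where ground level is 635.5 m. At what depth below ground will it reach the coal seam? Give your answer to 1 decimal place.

94.0 m

Two edge vectors: Pick A→Pick B = (30, -102, -122.8), Pick A→Pick C = (-178, 24, 29.7).
Normal n = (Pick A→Pick B) × (Pick A→Pick C) = (-82.2, 20967.4, -17436).
So ∂z/∂x = −n_x/n_z = −0.00471 and ∂z/∂y = −n_y/n_z = 1.20253.
Intercept c from Pick A: 602.9 + 1.71 − 561.58 = 43.03.
At (387, 416): z_contact = −1.82 + 500.25 + 43.03 = 541.46 m.
Depth below ground = 635.5 − 541.46 = 94.0 m.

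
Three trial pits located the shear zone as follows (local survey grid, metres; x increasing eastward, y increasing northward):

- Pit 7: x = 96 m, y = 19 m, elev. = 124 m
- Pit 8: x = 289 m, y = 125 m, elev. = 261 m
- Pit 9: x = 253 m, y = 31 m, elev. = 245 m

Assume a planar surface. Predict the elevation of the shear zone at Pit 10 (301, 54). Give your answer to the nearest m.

280 m

Let the plane be z = a·x + b·y + c.
Pit 8−Pit 7: 193a + 106b = 137;  Pit 9−Pit 7: 157a + 12b = 121.
Solving gives a = 0.78054, b = −0.12872.
Then c = 124 − a·96 − b·19 = 51.51.
At (301, 54): z = 234.9 − 7.0 + 51.51 = 279.5 m.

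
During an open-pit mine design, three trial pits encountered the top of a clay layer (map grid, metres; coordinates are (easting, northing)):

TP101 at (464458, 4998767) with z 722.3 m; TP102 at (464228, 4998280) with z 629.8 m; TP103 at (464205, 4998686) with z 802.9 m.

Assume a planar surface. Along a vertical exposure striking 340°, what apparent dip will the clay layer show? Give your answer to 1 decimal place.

Let the plane be z = a·E + b·N + c.
TP102−TP101: −230a − 487b = −92.5;  TP103−TP101: −253a − 81b = 80.6.
Solving gives a = −0.44697, b = 0.40103.
Unit vector along 340° is (sin 340°, cos 340°) = (-0.3420, 0.9397).
Slope in that direction = a·(-0.3420) + b·(0.9397) = 0.52972.
Apparent dip = arctan|0.52972| = 27.9° (true dip is 31.0°, so apparent ≤ true as expected).

27.9°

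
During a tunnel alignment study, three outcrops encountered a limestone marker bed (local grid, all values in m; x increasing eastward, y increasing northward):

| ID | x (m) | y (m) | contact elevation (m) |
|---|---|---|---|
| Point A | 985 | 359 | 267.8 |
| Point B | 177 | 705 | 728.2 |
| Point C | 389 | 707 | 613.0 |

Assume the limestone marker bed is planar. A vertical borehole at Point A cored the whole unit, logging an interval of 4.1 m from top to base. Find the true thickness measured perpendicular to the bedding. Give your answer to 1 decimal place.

Let the plane be z = a·x + b·y + c.
Point B−Point A: −808a + 346b = 460.4;  Point C−Point A: −596a + 348b = 345.2.
Solving gives a = −0.54397, b = 0.06034.
|∇z| = √(a²+b²) = 0.54730, so dip δ = arctan(0.54730) = 28.69°.
True thickness = vertical thickness × cos δ = 4.1 × cos 28.69° = 3.6 m.

3.6 m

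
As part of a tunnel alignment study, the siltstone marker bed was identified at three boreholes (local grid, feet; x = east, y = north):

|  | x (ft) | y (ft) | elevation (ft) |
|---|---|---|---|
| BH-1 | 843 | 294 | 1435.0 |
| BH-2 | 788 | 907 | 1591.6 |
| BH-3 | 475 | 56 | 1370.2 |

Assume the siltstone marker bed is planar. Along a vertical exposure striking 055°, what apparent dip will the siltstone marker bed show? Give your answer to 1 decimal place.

8.8°

Two edge vectors: BH-1→BH-2 = (-55, 613, 156.6), BH-1→BH-3 = (-368, -238, -64.8).
Normal n = (BH-1→BH-2) × (BH-1→BH-3) = (-2451.6, -61192.8, 238674).
So ∂z/∂x = −n_x/n_z = 0.01027 and ∂z/∂y = −n_y/n_z = 0.25639.
Unit vector along 055° is (sin 55°, cos 55°) = (0.8192, 0.5736).
Slope in that direction = a·(0.8192) + b·(0.5736) = 0.15547.
Apparent dip = arctan|0.15547| = 8.8° (true dip is 14.4°, so apparent ≤ true as expected).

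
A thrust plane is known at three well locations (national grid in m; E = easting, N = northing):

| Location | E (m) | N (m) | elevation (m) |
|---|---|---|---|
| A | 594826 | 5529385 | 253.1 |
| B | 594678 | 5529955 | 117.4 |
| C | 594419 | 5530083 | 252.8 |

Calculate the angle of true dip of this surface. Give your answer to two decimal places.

40.39°

Let the plane be z = a·E + b·N + c.
B−A: −148a + 570b = −135.7;  C−A: −407a + 698b = −0.3.
Solving gives a = −0.73472, b = −0.42884.
Gradient magnitude |∇z| = √(a² + b²) = √(0.53981 + 0.18390) = 0.85071.
True dip = arctan(0.85071) = 40.39°, dipping toward ENE (azimuth ≈ 060°).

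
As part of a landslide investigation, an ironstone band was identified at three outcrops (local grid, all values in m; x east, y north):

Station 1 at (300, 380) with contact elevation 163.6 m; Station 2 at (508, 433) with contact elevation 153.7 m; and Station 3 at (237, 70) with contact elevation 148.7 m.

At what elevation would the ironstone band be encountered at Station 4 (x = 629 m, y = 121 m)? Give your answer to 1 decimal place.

Two edge vectors: Station 1→Station 2 = (208, 53, -9.9), Station 1→Station 3 = (-63, -310, -14.9).
Normal n = (Station 1→Station 2) × (Station 1→Station 3) = (-3858.7, 3722.9, -61141).
So ∂z/∂x = −n_x/n_z = −0.06311 and ∂z/∂y = −n_y/n_z = 0.06089.
Intercept c from Station 1: 163.6 + 18.93 − 23.14 = 159.40.
At (629, 121): z = −39.7 + 7.4 + 159.40 = 127.1 m.

127.1 m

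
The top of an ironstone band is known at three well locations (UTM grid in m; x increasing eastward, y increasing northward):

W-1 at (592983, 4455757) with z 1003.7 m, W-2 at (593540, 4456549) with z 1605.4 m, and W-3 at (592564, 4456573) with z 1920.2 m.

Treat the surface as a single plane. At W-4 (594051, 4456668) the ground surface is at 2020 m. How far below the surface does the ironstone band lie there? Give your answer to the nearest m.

Two edge vectors: W-1→W-2 = (557, 792, 601.7), W-1→W-3 = (-419, 816, 916.5).
Normal n = (W-1→W-2) × (W-1→W-3) = (234880.8, -762602.8, 786360).
So ∂z/∂x = −n_x/n_z = −0.29869373 and ∂z/∂y = −n_y/n_z = 0.96978839.
Intercept c from W-1: 1003.7 + 177120.30 − 4321141.42 = −4143017.41.
At (594051, 4456668): z_contact = −177439.3 + 4322024.9 − 4143017.41 = 1568.2 m.
Depth below ground = 2020 − 1568.2 = 452 m.

452 m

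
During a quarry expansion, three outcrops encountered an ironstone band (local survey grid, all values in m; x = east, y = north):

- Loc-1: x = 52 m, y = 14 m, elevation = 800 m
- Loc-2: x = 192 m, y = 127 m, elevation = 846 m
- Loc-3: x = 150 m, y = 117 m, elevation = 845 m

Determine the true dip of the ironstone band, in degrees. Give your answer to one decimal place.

28.6°

Let the plane be z = a·x + b·y + c.
Loc-2−Loc-1: 140a + 113b = 46;  Loc-3−Loc-1: 98a + 103b = 45.
Solving gives a = −0.10371, b = 0.53556.
Gradient magnitude |∇z| = √(a² + b²) = √(0.01075 + 0.28683) = 0.54551.
True dip = arctan(0.54551) = 28.6°, dipping toward S (azimuth ≈ 169°).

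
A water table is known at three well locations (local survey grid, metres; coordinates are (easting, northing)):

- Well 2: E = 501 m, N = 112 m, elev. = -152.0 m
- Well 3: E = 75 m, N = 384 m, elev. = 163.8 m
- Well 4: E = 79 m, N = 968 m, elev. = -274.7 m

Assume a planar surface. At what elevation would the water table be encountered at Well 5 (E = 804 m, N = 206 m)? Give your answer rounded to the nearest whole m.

Two edge vectors: Well 2→Well 3 = (-426, 272, 315.8), Well 2→Well 4 = (-422, 856, -122.7).
Normal n = (Well 2→Well 3) × (Well 2→Well 4) = (-303699.2, -185537.8, -249872).
So ∂z/∂E = −n_x/n_z = −1.21542 and ∂z/∂N = −n_y/n_z = −0.74253.
Intercept c from Well 2: -152 + 608.92 + 83.16 = 540.09.
At (804, 206): z = −977.2 − 153.0 + 540.09 = -590.1 m.

-590 m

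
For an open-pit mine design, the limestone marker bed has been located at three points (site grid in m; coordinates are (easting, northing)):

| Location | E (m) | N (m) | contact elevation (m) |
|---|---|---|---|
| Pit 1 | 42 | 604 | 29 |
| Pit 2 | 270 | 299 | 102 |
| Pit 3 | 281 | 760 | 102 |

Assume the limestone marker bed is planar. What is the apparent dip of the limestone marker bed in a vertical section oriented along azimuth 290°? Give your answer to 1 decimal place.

Two edge vectors: Pit 1→Pit 2 = (228, -305, 73), Pit 1→Pit 3 = (239, 156, 73).
Normal n = (Pit 1→Pit 2) × (Pit 1→Pit 3) = (-33653, 803, 108463).
So ∂z/∂E = −n_x/n_z = 0.31027 and ∂z/∂N = −n_y/n_z = −0.00740.
Unit vector along 290° is (sin 290°, cos 290°) = (-0.9397, 0.3420).
Slope in that direction = a·(-0.9397) + b·(0.3420) = −0.29409.
Apparent dip = arctan|0.29409| = 16.4° (true dip is 17.2°, so apparent ≤ true as expected).

16.4°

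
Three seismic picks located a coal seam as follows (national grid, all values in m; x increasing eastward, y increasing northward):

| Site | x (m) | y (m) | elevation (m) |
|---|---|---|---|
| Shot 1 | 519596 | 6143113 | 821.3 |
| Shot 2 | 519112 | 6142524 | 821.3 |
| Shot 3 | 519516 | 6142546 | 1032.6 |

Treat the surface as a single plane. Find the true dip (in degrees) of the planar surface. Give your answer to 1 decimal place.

Let the plane be z = a·x + b·y + c.
Shot 2−Shot 1: −484a − 589b = 0;  Shot 3−Shot 1: −80a − 567b = 211.3.
Solving gives a = 0.54752, b = −0.44991.
Gradient magnitude |∇z| = √(a² + b²) = √(0.29978 + 0.20242) = 0.70866.
True dip = arctan(0.70866) = 35.3°, dipping toward NW (azimuth ≈ 309°).

35.3°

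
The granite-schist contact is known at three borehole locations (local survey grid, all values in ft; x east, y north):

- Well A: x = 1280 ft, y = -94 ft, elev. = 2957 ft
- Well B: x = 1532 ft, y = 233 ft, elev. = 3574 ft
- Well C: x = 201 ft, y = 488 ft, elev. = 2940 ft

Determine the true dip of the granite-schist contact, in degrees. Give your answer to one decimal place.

Let the plane be z = a·x + b·y + c.
Well B−Well A: 252a + 327b = 617;  Well C−Well A: −1079a + 582b = −17.
Solving gives a = 0.73004, b = 1.32425.
Gradient magnitude |∇z| = √(a² + b²) = √(0.53296 + 1.75364) = 1.51215.
True dip = arctan(1.51215) = 56.5°, dipping toward SSW (azimuth ≈ 209°).

56.5°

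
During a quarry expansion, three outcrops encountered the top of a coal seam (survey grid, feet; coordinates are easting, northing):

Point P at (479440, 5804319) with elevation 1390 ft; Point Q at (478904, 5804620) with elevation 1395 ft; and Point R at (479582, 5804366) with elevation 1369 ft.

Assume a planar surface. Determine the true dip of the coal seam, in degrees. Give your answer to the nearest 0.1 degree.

10.4°

Let the plane be z = a·easting + b·northing + c.
Point Q−Point P: −536a + 301b = 5;  Point R−Point P: 142a + 47b = −21.
Solving gives a = −0.09651, b = −0.15524.
Gradient magnitude |∇z| = √(a² + b²) = √(0.00931 + 0.02410) = 0.18279.
True dip = arctan(0.18279) = 10.4°, dipping toward NNE (azimuth ≈ 032°).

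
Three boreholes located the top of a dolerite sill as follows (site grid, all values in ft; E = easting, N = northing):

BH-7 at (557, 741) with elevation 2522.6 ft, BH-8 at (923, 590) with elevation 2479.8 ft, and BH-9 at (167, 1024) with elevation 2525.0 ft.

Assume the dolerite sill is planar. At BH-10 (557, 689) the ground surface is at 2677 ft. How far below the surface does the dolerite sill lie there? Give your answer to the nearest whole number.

Let the plane be z = a·E + b·N + c.
BH-8−BH-7: 366a − 151b = −42.8;  BH-9−BH-7: −390a + 283b = 2.4.
Solving gives a = −0.26293, b = −0.35387.
Then c = 2522.6 − a·557 − b·741 = 2931.27.
At (557, 689): z_contact = −146.5 − 243.8 + 2931.27 = 2541.0 ft.
Depth below ground = 2677 − 2541.0 = 136 ft.

136 ft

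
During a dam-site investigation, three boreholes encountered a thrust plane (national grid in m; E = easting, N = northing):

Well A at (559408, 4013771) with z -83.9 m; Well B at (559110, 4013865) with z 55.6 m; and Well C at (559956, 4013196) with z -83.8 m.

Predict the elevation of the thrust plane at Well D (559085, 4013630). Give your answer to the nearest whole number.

Two edge vectors: Well A→Well B = (-298, 94, 139.5), Well A→Well C = (548, -575, 0.1).
Normal n = (Well A→Well B) × (Well A→Well C) = (80221.9, 76475.8, 119838).
So ∂z/∂E = −n_x/n_z = −0.66941955 and ∂z/∂N = −n_y/n_z = −0.63815985.
Intercept c from Well A: -83.9 + 374478.65 + 2561427.50 = 2935822.25.
At (559085, 4013630): z = −374262.4 − 2561337.5 + 2935822.25 = 222.3 m.

222 m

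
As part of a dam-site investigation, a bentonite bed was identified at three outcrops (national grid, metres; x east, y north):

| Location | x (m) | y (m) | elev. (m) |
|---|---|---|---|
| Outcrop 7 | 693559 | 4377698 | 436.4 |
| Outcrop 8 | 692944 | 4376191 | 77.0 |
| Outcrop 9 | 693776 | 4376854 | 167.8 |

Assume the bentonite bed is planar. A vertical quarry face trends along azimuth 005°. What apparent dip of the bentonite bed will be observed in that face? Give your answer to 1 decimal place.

Let the plane be z = a·x + b·y + c.
Outcrop 8−Outcrop 7: −615a − 1507b = −359.4;  Outcrop 9−Outcrop 7: 217a − 844b = −268.6.
Solving gives a = −0.11990, b = 0.28742.
Unit vector along 005° is (sin 5°, cos 5°) = (0.0872, 0.9962).
Slope in that direction = a·(0.0872) + b·(0.9962) = 0.27587.
Apparent dip = arctan|0.27587| = 15.4° (true dip is 17.3°, so apparent ≤ true as expected).

15.4°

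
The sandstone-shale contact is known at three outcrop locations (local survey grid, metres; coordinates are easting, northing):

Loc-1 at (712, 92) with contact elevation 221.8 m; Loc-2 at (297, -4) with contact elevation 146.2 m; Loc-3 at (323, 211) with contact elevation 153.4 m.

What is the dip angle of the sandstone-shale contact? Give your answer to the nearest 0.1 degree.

10.2°

Two edge vectors: Loc-1→Loc-2 = (-415, -96, -75.6), Loc-1→Loc-3 = (-389, 119, -68.4).
Normal n = (Loc-1→Loc-2) × (Loc-1→Loc-3) = (15562.8, 1022.4, -86729).
So ∂z/∂easting = −n_x/n_z = 0.17944 and ∂z/∂northing = −n_y/n_z = 0.01179.
Gradient magnitude |∇z| = √(a² + b²) = √(0.03220 + 0.00014) = 0.17983.
True dip = arctan(0.17983) = 10.2°, dipping toward W (azimuth ≈ 266°).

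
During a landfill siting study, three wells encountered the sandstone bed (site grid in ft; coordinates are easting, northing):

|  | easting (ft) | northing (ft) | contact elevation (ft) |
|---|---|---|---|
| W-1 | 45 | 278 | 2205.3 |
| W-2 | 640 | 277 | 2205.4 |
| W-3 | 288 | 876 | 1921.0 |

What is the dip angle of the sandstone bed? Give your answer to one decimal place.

25.4°

Let the plane be z = a·easting + b·northing + c.
W-2−W-1: 595a − 1b = 0.1;  W-3−W-1: 243a + 598b = −284.3.
Solving gives a = −0.00063, b = −0.47516.
Gradient magnitude |∇z| = √(a² + b²) = √(0.00000 + 0.22578) = 0.47516.
True dip = arctan(0.47516) = 25.4°, dipping toward N (azimuth ≈ 000°).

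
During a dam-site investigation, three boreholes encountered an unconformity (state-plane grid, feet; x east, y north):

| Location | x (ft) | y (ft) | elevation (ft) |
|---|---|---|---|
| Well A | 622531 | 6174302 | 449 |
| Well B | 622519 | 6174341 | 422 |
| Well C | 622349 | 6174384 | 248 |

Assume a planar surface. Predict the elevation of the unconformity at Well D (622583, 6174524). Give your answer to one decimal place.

Two edge vectors: Well A→Well B = (-12, 39, -27), Well A→Well C = (-182, 82, -201).
Normal n = (Well A→Well B) × (Well A→Well C) = (-5625, 2502, 6114).
So ∂z/∂x = −n_x/n_z = 0.920019627 and ∂z/∂y = −n_y/n_z = −0.409224730.
Intercept c from Well A: 449 − 572740.74 + 2526677.07 = 1954385.33.
At (622583, 6174524): z = 572788.6 − 2526767.9 + 1954385.33 = 406.0 ft.

406.0 ft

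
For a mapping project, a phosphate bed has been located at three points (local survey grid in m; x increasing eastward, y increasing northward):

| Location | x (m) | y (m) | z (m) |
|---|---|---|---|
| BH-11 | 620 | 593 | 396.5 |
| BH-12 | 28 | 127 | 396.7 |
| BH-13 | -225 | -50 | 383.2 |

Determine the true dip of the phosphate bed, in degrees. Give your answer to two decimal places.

Two edge vectors: BH-11→BH-12 = (-592, -466, 0.2), BH-11→BH-13 = (-845, -643, -13.3).
Normal n = (BH-11→BH-12) × (BH-11→BH-13) = (6326.4, -8042.6, -13114).
So ∂z/∂x = −n_x/n_z = 0.48242 and ∂z/∂y = −n_y/n_z = −0.61328.
Gradient magnitude |∇z| = √(a² + b²) = √(0.23272 + 0.37612) = 0.78028.
True dip = arctan(0.78028) = 37.96°, dipping toward NW (azimuth ≈ 322°).

37.96°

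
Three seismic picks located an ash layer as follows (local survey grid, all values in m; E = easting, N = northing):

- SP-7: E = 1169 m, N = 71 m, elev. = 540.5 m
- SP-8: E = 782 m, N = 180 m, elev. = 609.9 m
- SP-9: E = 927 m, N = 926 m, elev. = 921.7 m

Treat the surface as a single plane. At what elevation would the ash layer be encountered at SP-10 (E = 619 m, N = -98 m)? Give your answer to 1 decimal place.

500.1 m

Two edge vectors: SP-7→SP-8 = (-387, 109, 69.4), SP-7→SP-9 = (-242, 855, 381.2).
Normal n = (SP-7→SP-8) × (SP-7→SP-9) = (-17786.2, 130729.6, -304507).
So ∂z/∂E = −n_x/n_z = −0.058410 and ∂z/∂N = −n_y/n_z = 0.429316.
Intercept c from SP-7: 540.5 + 68.28 − 30.48 = 578.30.
At (619, -98): z = −36.2 − 42.1 + 578.30 = 500.1 m.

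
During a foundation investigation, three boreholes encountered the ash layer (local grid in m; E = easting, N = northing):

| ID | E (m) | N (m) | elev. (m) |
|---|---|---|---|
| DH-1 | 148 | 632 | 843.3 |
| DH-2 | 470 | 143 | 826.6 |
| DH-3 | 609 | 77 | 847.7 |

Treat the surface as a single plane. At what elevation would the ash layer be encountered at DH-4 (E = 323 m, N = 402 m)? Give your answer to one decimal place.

841.2 m

Let the plane be z = a·E + b·N + c.
DH-2−DH-1: 322a − 489b = −16.7;  DH-3−DH-1: 461a − 555b = 4.4.
Solving gives a = 0.24444, b = 0.19511.
Then c = 843.3 − a·148 − b·632 = 683.81.
At (323, 402): z = 79.0 + 78.4 + 683.81 = 841.2 m.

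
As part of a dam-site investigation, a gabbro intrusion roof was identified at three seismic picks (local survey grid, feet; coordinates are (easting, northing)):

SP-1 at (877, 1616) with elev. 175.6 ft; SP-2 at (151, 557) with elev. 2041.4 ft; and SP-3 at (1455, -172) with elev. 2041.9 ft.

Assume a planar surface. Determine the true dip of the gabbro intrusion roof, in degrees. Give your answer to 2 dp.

Two edge vectors: SP-1→SP-2 = (-726, -1059, 1865.8), SP-1→SP-3 = (578, -1788, 1866.3).
Normal n = (SP-1→SP-2) × (SP-1→SP-3) = (1359638.7, 2433366.2, 1910190).
So ∂z/∂E = −n_x/n_z = −0.71178 and ∂z/∂N = −n_y/n_z = −1.27389.
Gradient magnitude |∇z| = √(a² + b²) = √(0.50663 + 1.62279) = 1.45925.
True dip = arctan(1.45925) = 55.58°, dipping toward NNE (azimuth ≈ 029°).

55.58°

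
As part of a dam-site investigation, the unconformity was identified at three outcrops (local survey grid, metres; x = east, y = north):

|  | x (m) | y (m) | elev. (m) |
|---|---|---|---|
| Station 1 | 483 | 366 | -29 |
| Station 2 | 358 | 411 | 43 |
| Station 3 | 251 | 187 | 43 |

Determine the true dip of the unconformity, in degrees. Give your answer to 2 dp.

28.58°

Two edge vectors: Station 1→Station 2 = (-125, 45, 72), Station 1→Station 3 = (-232, -179, 72).
Normal n = (Station 1→Station 2) × (Station 1→Station 3) = (16128, -7704, 32815).
So ∂z/∂x = −n_x/n_z = −0.49148 and ∂z/∂y = −n_y/n_z = 0.23477.
Gradient magnitude |∇z| = √(a² + b²) = √(0.24156 + 0.05512) = 0.54468.
True dip = arctan(0.54468) = 28.58°, dipping toward ESE (azimuth ≈ 116°).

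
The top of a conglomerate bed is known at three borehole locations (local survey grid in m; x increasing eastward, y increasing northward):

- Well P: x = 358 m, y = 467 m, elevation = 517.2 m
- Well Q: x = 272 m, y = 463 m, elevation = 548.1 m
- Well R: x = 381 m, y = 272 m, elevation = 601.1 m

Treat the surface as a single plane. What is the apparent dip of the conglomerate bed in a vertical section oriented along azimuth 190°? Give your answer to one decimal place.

27.5°

Two edge vectors: Well P→Well Q = (-86, -4, 30.9), Well P→Well R = (23, -195, 83.9).
Normal n = (Well P→Well Q) × (Well P→Well R) = (5689.9, 7926.1, 16862).
So ∂z/∂x = −n_x/n_z = −0.33744 and ∂z/∂y = −n_y/n_z = −0.47006.
Unit vector along 190° is (sin 190°, cos 190°) = (-0.1736, -0.9848).
Slope in that direction = a·(-0.1736) + b·(-0.9848) = 0.52151.
Apparent dip = arctan|0.52151| = 27.5° (true dip is 30.1°, so apparent ≤ true as expected).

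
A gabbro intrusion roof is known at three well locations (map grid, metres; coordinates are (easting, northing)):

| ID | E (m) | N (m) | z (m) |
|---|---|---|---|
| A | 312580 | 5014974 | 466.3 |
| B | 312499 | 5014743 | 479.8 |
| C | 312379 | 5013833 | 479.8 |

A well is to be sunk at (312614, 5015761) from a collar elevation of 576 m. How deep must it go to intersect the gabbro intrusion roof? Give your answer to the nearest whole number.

91 m

Let the plane be z = a·E + b·N + c.
B−A: −81a − 231b = 13.5;  C−A: −201a − 1141b = 13.5.
Solving gives a = −0.26712329, b = 0.03522505.
Then c = 466.3 − a·312580 − b·5014974 = −92689.01.
At (312614, 5015761): z_contact = −83506.5 + 176680.4 − 92689.01 = 484.9 m.
Depth below ground = 576 − 484.9 = 91 m.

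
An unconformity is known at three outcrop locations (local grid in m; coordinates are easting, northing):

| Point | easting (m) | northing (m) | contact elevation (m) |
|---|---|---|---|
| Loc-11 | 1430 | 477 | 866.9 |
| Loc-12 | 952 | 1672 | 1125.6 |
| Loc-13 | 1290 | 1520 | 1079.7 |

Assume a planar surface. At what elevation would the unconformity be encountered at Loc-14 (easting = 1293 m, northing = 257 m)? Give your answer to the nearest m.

830 m

Two edge vectors: Loc-11→Loc-12 = (-478, 1195, 258.7), Loc-11→Loc-13 = (-140, 1043, 212.8).
Normal n = (Loc-11→Loc-12) × (Loc-11→Loc-13) = (-15528.1, 65500.4, -331254).
So ∂z/∂easting = −n_x/n_z = −0.04688 and ∂z/∂northing = −n_y/n_z = 0.19773.
Intercept c from Loc-11: 866.9 + 67.03 − 94.32 = 839.61.
At (1293, 257): z = −60.6 + 50.8 + 839.61 = 829.8 m.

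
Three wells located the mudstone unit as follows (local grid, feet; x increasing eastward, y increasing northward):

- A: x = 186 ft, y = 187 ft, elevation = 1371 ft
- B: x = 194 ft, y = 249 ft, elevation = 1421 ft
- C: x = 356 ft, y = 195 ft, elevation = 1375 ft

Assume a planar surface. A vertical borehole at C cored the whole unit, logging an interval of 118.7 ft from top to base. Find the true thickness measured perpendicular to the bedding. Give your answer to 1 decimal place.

92.3 ft

Two edge vectors: A→B = (8, 62, 50), A→C = (170, 8, 4).
Normal n = (A→B) × (A→C) = (-152, 8468, -10476).
So ∂z/∂x = −n_x/n_z = −0.01451 and ∂z/∂y = −n_y/n_z = 0.80832.
|∇z| = √(a²+b²) = 0.80845, so dip δ = arctan(0.80845) = 38.95°.
True thickness = vertical thickness × cos δ = 118.7 × cos 38.95° = 92.3 ft.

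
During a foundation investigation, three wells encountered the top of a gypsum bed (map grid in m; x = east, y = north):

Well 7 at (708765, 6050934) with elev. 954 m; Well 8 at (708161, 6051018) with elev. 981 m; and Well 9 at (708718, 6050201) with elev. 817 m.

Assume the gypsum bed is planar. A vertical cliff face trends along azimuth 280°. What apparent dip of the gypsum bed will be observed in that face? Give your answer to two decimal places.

Two edge vectors: Well 7→Well 8 = (-604, 84, 27), Well 7→Well 9 = (-47, -733, -137).
Normal n = (Well 7→Well 8) × (Well 7→Well 9) = (8283, -84017, 446680).
So ∂z/∂x = −n_x/n_z = −0.01854 and ∂z/∂y = −n_y/n_z = 0.18809.
Unit vector along 280° is (sin 280°, cos 280°) = (-0.9848, 0.1736).
Slope in that direction = a·(-0.9848) + b·(0.1736) = 0.05092.
Apparent dip = arctan|0.05092| = 2.92° (true dip is 10.7°, so apparent ≤ true as expected).

2.92°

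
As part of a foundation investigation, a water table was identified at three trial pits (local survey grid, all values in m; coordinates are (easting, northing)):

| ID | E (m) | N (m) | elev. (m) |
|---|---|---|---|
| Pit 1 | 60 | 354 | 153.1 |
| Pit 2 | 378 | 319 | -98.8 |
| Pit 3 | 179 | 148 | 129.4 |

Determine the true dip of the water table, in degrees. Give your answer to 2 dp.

Let the plane be z = a·E + b·N + c.
Pit 2−Pit 1: 318a − 35b = −251.9;  Pit 3−Pit 1: 119a − 206b = −23.7.
Solving gives a = −0.83240, b = −0.36580.
Gradient magnitude |∇z| = √(a² + b²) = √(0.69289 + 0.13381) = 0.90923.
True dip = arctan(0.90923) = 42.28°, dipping toward ENE (azimuth ≈ 066°).

42.28°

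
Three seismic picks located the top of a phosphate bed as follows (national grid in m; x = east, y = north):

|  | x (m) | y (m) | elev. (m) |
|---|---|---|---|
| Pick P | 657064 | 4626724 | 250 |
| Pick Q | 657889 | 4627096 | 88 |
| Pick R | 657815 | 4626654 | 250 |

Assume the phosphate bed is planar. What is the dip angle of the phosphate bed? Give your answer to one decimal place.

Let the plane be z = a·x + b·y + c.
Pick Q−Pick P: 825a + 372b = −162;  Pick R−Pick P: 751a − 70b = 0.
Solving gives a = −0.03364, b = −0.36088.
Gradient magnitude |∇z| = √(a² + b²) = √(0.00113 + 0.13024) = 0.36245.
True dip = arctan(0.36245) = 19.9°, dipping toward N (azimuth ≈ 005°).

19.9°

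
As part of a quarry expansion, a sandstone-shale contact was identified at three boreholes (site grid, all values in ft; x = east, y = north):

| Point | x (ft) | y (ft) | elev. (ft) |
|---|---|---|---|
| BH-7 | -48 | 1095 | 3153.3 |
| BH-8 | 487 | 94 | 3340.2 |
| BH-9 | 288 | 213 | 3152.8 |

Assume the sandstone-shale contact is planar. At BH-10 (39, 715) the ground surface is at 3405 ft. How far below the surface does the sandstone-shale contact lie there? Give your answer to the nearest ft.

322 ft

Let the plane be z = a·x + b·y + c.
BH-8−BH-7: 535a − 1001b = 186.9;  BH-9−BH-7: 336a − 882b = −0.5.
Solving gives a = 1.21996, b = 0.46531.
Then c = 3153.3 − a·-48 − b·1095 = 2702.34.
At (39, 715): z_contact = 47.6 + 332.7 + 2702.34 = 3082.6 ft.
Depth below ground = 3405 − 3082.6 = 322 ft.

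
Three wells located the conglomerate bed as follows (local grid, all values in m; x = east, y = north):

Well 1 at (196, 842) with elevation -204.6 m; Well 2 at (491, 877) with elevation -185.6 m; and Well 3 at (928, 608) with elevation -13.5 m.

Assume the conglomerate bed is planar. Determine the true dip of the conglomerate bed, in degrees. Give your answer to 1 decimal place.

Let the plane be z = a·x + b·y + c.
Well 2−Well 1: 295a + 35b = 19;  Well 3−Well 1: 732a − 234b = 191.1.
Solving gives a = 0.11764, b = −0.44867.
Gradient magnitude |∇z| = √(a² + b²) = √(0.01384 + 0.20130) = 0.46383.
True dip = arctan(0.46383) = 24.9°, dipping toward NNW (azimuth ≈ 345°).

24.9°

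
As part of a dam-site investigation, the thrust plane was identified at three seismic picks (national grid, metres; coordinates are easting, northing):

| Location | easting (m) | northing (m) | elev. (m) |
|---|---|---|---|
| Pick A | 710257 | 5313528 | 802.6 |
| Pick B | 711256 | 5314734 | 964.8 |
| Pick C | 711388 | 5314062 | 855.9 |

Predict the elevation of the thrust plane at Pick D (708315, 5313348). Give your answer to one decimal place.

Let the plane be z = a·easting + b·northing + c.
Pick B−Pick A: 999a + 1206b = 162.2;  Pick C−Pick A: 1131a + 534b = 53.3.
Solving gives a = −0.026892790, b = 0.156771059.
Then c = 802.6 − a·710257 − b·5313528 = −813104.02.
At (708315, 5313348): z = −19048.6 + 832979.2 − 813104.02 = 826.6 m.

826.6 m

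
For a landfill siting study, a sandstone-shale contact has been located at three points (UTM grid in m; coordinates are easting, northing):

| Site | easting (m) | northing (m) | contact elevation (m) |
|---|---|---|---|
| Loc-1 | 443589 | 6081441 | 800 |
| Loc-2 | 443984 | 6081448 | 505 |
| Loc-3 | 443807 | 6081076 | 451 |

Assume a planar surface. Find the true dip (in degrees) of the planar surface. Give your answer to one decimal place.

42.3°

Let the plane be z = a·easting + b·northing + c.
Loc-2−Loc-1: 395a + 7b = −295;  Loc-3−Loc-1: 218a − 365b = −349.
Solving gives a = −0.75578, b = 0.50477.
Gradient magnitude |∇z| = √(a² + b²) = √(0.57120 + 0.25479) = 0.90884.
True dip = arctan(0.90884) = 42.3°, dipping toward ESE (azimuth ≈ 124°).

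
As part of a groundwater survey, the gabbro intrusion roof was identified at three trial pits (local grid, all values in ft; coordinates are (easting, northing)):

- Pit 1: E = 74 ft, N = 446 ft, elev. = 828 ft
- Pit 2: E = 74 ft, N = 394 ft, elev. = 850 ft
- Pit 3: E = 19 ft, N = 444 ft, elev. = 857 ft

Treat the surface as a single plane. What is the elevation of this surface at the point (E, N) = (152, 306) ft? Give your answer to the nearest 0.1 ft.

847.3 ft

Two edge vectors: Pit 1→Pit 2 = (0, -52, 22), Pit 1→Pit 3 = (-55, -2, 29).
Normal n = (Pit 1→Pit 2) × (Pit 1→Pit 3) = (-1464, -1210, -2860).
So ∂z/∂E = −n_x/n_z = −0.51189 and ∂z/∂N = −n_y/n_z = −0.42308.
Intercept c from Pit 1: 828 + 37.88 + 188.69 = 1054.57.
At (152, 306): z = −77.8 − 129.5 + 1054.57 = 847.3 ft.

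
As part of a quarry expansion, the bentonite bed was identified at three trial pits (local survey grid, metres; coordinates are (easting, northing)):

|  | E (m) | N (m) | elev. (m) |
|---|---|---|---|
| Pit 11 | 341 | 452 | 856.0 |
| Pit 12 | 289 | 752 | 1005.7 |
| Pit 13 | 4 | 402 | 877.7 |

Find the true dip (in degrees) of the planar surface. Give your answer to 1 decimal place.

26.3°

Two edge vectors: Pit 11→Pit 12 = (-52, 300, 149.7), Pit 11→Pit 13 = (-337, -50, 21.7).
Normal n = (Pit 11→Pit 12) × (Pit 11→Pit 13) = (13995, -49320.5, 103700).
So ∂z/∂E = −n_x/n_z = −0.13496 and ∂z/∂N = −n_y/n_z = 0.47561.
Gradient magnitude |∇z| = √(a² + b²) = √(0.01821 + 0.22620) = 0.49438.
True dip = arctan(0.49438) = 26.3°, dipping toward SSE (azimuth ≈ 164°).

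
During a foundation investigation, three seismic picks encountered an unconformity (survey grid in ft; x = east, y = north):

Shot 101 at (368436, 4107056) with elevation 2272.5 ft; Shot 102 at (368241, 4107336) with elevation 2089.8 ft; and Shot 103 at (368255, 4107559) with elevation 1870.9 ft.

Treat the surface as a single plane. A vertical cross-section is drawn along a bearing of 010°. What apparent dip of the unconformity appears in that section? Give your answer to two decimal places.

45.43°

Let the plane be z = a·x + b·y + c.
Shot 102−Shot 101: −195a + 280b = −182.7;  Shot 103−Shot 101: −181a + 503b = −401.6.
Solving gives a = −0.43350, b = −0.95440.
Unit vector along 010° is (sin 10°, cos 10°) = (0.1736, 0.9848).
Slope in that direction = a·(0.1736) + b·(0.9848) = −1.01518.
Apparent dip = arctan|1.01518| = 45.43° (true dip is 46.3°, so apparent ≤ true as expected).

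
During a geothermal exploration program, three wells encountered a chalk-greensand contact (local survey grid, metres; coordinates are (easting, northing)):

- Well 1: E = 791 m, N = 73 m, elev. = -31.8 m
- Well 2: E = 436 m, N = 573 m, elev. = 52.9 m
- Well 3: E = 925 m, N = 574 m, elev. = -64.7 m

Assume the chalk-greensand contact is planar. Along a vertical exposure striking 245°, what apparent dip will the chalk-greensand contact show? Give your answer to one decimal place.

12.3°

Two edge vectors: Well 1→Well 2 = (-355, 500, 84.7), Well 1→Well 3 = (134, 501, -32.9).
Normal n = (Well 1→Well 2) × (Well 1→Well 3) = (-58884.7, -329.7, -244855).
So ∂z/∂E = −n_x/n_z = −0.24049 and ∂z/∂N = −n_y/n_z = −0.00135.
Unit vector along 245° is (sin 245°, cos 245°) = (-0.9063, -0.4226).
Slope in that direction = a·(-0.9063) + b·(-0.4226) = 0.21853.
Apparent dip = arctan|0.21853| = 12.3° (true dip is 13.5°, so apparent ≤ true as expected).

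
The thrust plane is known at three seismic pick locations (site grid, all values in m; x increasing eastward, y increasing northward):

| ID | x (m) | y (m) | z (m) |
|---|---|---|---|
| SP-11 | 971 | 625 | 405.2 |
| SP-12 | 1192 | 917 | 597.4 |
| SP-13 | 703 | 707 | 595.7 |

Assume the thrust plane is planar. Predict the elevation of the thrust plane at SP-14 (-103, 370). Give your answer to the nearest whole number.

602 m

Let the plane be z = a·x + b·y + c.
SP-12−SP-11: 221a + 292b = 192.2;  SP-13−SP-11: −268a + 82b = 190.5.
Solving gives a = −0.41364, b = 0.97128.
Then c = 405.2 − a·971 − b·625 = 199.79.
At (-103, 370): z = 42.6 + 359.4 + 199.79 = 601.8 m.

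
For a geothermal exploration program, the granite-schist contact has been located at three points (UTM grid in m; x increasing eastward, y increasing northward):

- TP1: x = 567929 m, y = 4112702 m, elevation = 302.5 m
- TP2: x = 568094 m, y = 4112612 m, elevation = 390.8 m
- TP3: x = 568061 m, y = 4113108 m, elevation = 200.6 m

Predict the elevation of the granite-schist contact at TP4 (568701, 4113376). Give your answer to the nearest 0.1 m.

320.4 m

Two edge vectors: TP1→TP2 = (165, -90, 88.3), TP1→TP3 = (132, 406, -101.9).
Normal n = (TP1→TP2) × (TP1→TP3) = (-26678.8, 28469.1, 78870).
So ∂z/∂x = −n_x/n_z = 0.338262964 and ∂z/∂y = −n_y/n_z = −0.360962343.
Intercept c from TP1: 302.5 − 192109.35 + 1484530.55 = 1292723.70.
At (568701, 4113376): z = 192370.5 − 1484773.8 + 1292723.70 = 320.4 m.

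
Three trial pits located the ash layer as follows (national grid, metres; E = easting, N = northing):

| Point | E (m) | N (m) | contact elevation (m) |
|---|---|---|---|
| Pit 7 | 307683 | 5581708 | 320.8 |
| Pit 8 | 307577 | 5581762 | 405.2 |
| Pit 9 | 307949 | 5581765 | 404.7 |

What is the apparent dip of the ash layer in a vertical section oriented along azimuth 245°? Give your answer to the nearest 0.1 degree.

32.5°

Let the plane be z = a·E + b·N + c.
Pit 8−Pit 7: −106a + 54b = 84.4;  Pit 9−Pit 7: 266a + 57b = 83.9.
Solving gives a = −0.01373, b = 1.53601.
Unit vector along 245° is (sin 245°, cos 245°) = (-0.9063, -0.4226).
Slope in that direction = a·(-0.9063) + b·(-0.4226) = −0.63670.
Apparent dip = arctan|0.63670| = 32.5° (true dip is 56.9°, so apparent ≤ true as expected).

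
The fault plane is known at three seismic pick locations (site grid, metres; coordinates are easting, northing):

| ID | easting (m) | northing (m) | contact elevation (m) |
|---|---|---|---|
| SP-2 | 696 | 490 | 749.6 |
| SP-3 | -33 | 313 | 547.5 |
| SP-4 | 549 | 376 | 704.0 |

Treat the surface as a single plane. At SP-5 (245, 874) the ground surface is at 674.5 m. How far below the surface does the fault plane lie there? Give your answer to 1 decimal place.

Two edge vectors: SP-2→SP-3 = (-729, -177, -202.1), SP-2→SP-4 = (-147, -114, -45.6).
Normal n = (SP-2→SP-3) × (SP-2→SP-4) = (-14968.2, -3533.7, 57087).
So ∂z/∂easting = −n_x/n_z = 0.26220 and ∂z/∂northing = −n_y/n_z = 0.06190.
Intercept c from SP-2: 749.6 − 182.49 − 30.33 = 536.78.
At (245, 874): z_contact = 64.24 + 54.10 + 536.78 = 655.12 m.
Depth below ground = 674.5 − 655.12 = 19.4 m.

19.4 m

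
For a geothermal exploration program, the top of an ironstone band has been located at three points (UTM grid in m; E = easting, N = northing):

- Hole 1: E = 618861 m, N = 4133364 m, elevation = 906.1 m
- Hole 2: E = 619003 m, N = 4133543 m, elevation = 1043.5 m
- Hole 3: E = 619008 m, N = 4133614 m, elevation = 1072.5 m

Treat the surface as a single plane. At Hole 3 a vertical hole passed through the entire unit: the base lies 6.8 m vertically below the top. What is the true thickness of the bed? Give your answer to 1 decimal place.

Let the plane be z = a·E + b·N + c.
Hole 2−Hole 1: 142a + 179b = 137.4;  Hole 3−Hole 1: 147a + 250b = 166.4.
Solving gives a = 0.49683, b = 0.37346.
|∇z| = √(a²+b²) = 0.62154, so dip δ = arctan(0.62154) = 31.86°.
True thickness = vertical thickness × cos δ = 6.8 × cos 31.86° = 5.8 m.

5.8 m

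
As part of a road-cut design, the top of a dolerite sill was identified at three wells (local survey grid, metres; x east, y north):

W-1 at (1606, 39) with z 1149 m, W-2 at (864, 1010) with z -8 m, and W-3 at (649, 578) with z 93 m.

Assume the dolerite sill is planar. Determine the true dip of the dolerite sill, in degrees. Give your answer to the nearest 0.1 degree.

Let the plane be z = a·x + b·y + c.
W-2−W-1: −742a + 971b = −1157;  W-3−W-1: −957a + 539b = −1056.
Solving gives a = 0.75901, b = −0.61155.
Gradient magnitude |∇z| = √(a² + b²) = √(0.57610 + 0.37399) = 0.97473.
True dip = arctan(0.97473) = 44.3°, dipping toward NW (azimuth ≈ 309°).

44.3°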